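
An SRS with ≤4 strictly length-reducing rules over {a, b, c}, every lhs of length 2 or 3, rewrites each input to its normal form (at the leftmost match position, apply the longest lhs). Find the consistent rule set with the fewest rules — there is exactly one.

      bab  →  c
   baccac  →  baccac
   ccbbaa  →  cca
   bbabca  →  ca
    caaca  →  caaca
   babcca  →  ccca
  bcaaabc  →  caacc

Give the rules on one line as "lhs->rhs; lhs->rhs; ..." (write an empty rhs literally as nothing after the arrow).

  | bab => bc => c
  | baccac
  | ccbbaa => cca
  | bbabca => bca => ca

ab->c; bba->; bc->c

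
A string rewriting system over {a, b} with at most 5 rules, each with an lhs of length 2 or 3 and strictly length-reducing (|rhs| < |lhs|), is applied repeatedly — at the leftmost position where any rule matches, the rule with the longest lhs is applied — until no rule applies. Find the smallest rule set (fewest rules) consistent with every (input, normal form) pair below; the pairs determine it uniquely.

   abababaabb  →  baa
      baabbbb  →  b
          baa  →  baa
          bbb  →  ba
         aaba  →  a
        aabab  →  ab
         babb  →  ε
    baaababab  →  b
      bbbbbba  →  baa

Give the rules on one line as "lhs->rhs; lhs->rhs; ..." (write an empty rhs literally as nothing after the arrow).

aba->; bab->b; bb->; bbb->ba

  | abababaabb => babaabb => baabb => baa
  | baabbbb => baabab => bab => b
  | baa
  | bbb => ba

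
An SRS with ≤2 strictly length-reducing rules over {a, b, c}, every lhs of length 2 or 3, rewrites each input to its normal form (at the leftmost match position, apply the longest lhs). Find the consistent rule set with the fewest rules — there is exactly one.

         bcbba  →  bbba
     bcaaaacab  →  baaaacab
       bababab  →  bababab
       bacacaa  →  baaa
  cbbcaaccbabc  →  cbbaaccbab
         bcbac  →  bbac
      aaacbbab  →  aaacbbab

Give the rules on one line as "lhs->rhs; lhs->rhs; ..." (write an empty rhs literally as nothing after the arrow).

bc->b; cac->

  | bcbba => bbba
  | bcaaaacab => baaaacab
  | bababab
  | bacacaa => baaa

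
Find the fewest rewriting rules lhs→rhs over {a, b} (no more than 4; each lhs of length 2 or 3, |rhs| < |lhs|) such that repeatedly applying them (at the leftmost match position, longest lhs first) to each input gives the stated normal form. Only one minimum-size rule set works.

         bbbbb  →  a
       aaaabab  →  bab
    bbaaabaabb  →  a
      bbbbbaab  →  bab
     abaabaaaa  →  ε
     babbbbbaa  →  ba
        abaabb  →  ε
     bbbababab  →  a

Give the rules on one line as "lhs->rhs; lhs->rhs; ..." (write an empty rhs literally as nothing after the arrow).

  | bbbbb => abbb => aab => bb => a
  | aaaabab => baabab => bab
  | bbaaabaabb => aaaabaabb => baabaabb => baabb => bb => a
  | bbbbbaab => abbbaab => aabaab => bbaab => aaab => bab

aa->b; aba->b; baa->; bb->a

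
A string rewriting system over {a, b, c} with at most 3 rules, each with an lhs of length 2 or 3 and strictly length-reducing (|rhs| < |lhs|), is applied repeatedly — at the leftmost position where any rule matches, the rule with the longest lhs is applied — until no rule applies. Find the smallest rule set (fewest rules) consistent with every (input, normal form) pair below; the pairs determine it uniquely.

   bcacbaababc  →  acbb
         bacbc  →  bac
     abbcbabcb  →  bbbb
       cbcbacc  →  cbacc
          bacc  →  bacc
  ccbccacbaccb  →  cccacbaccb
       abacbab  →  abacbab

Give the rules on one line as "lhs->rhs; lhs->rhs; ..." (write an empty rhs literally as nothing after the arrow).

abb->b; abc->bb; bc->

  | bcacbaababc => acbaababc => acbaabbb => acbabb => acbb
  | bacbc => bac
  | abbcbabcb => bcbabcb => babcb => bbbb
  | cbcbacc => cbacc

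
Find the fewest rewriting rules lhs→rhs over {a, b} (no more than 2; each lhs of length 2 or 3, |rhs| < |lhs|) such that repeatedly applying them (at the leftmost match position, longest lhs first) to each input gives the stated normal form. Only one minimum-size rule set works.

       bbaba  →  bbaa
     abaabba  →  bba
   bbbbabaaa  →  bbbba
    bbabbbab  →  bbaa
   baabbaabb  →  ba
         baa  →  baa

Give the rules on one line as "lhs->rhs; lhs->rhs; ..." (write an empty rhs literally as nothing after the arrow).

aaa->; ab->a

  | bbaba => bbaa
  | abaabba => aaabba => bba
  | bbbbabaaa => bbbbaaaa => bbbba
  | bbabbbab => bbabbab => bbabab => bbaab => bbaa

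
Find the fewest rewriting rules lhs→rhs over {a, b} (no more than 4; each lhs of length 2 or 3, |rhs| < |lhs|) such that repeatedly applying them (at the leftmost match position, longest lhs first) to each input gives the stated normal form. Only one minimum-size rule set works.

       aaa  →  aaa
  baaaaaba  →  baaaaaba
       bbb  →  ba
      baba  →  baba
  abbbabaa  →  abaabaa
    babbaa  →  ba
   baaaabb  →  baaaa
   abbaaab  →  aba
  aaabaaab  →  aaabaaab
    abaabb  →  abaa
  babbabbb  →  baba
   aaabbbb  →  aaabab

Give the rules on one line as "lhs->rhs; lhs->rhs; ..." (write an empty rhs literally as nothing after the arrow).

bb->; bba->bb; bbb->ba

  | aaa
  | baaaaaba
  | bbb => ba
  | baba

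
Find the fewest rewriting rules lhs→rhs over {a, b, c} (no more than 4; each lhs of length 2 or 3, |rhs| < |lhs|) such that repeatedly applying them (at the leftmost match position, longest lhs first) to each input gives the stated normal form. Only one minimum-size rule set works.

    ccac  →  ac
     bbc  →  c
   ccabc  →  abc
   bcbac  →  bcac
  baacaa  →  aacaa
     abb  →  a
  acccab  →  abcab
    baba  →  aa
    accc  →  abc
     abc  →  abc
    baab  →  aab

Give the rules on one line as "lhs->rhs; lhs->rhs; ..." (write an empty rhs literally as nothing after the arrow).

ba->a; bb->; cc->b

  | ccac => bac => ac
  | bbc => c
  | ccabc => babc => abc
  | bcbac => bcac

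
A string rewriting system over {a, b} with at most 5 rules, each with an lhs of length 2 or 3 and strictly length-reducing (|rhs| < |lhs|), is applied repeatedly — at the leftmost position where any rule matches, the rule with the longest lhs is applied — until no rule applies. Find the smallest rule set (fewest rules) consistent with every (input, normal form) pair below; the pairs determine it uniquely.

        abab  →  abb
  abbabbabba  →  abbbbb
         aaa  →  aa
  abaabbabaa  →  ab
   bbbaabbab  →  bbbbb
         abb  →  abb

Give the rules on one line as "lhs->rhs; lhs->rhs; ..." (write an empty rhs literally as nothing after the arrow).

aaa->aa; aab->ab; ba->; bab->bb

  | abab => abb
  | abbabbabba => abbbbabba => abbbbbba => abbbbb
  | aaa => aa
  | abaabbabaa => aabbabaa => abbabaa => abbbaa => abba => ab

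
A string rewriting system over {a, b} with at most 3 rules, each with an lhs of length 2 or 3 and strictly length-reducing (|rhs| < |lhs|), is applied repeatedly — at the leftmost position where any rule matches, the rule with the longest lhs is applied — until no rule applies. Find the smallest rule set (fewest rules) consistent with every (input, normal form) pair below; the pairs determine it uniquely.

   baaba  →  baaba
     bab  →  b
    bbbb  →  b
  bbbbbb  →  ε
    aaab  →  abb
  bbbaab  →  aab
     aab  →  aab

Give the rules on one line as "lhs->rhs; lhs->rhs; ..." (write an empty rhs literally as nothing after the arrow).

aaa->ab; bab->b; bbb->

  | baaba
  | bab => b
  | bbbb => b
  | bbbbbb => bbb => ε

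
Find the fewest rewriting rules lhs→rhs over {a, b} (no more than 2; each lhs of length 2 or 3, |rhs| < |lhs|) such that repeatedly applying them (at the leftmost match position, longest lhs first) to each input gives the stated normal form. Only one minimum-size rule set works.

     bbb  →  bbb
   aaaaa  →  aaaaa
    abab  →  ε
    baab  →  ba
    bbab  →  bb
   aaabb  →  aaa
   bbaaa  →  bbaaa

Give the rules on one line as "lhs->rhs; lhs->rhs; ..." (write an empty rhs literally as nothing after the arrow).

  | bbb
  | aaaaa
  | abab => ab => ε
  | baab => ba

ab->; abb->a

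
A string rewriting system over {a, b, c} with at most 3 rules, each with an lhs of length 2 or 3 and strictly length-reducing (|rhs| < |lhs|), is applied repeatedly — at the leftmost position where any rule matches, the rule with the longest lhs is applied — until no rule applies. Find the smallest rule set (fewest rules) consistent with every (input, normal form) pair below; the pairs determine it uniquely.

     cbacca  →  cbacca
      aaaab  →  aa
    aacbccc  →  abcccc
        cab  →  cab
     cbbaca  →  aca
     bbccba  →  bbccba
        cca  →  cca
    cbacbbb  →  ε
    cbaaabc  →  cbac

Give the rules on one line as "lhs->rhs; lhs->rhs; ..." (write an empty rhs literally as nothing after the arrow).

  | cbacca
  | aaaab => aa
  | aacbccc => abcccc
  | cab

aab->; acb->bc; cbb->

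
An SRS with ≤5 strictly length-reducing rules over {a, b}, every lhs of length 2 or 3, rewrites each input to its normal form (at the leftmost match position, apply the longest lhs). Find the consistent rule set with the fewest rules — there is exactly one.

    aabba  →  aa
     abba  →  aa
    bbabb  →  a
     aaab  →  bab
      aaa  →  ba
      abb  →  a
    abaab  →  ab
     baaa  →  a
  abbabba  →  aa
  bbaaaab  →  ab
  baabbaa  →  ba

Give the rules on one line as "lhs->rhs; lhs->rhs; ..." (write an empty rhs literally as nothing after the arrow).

aaa->ba; abb->bb; baa->; bb->a

  | aabba => abba => bba => aa
  | abba => bba => aa
  | bbabb => aabb => abb => bb => a
  | aaab => bab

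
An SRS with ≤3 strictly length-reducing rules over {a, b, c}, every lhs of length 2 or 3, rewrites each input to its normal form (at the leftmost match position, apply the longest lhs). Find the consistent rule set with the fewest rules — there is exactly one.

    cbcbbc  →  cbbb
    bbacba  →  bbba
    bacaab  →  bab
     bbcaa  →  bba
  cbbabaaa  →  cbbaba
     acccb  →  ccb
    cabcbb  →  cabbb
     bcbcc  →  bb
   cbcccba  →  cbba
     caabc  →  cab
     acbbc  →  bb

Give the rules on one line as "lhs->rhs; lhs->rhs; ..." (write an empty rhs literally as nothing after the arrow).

aa->a; ac->; bc->b

  | cbcbbc => cbbbc => cbbb
  | bbacba => bbba
  | bacaab => baab => bab
  | bbcaa => bbaa => bba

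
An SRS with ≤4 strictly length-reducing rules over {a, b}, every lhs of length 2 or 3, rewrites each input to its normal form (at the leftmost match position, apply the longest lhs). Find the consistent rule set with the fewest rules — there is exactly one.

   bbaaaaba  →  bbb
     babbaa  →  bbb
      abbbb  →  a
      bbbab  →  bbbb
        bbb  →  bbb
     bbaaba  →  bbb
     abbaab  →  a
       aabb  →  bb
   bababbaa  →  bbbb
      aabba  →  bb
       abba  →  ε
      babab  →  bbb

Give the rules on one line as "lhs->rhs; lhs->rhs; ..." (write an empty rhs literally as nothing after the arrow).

aa->; ab->a; ba->b

  | bbaaaaba => bbaaaba => bbaaba => bbaba => bbba => bbb
  | babbaa => bbbaa => bbba => bbb
  | abbbb => abbb => abb => ab => a
  | bbbab => bbbb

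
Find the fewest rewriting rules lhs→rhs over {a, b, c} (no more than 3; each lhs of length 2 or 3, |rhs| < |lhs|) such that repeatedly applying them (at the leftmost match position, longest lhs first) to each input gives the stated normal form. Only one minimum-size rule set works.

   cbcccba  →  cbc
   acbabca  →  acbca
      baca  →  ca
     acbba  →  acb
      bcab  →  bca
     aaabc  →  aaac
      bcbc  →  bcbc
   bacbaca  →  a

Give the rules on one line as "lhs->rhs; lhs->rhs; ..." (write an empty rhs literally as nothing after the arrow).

ab->a; ba->; cc->

  | cbcccba => cbcba => cbc
  | acbabca => acbca
  | baca => ca
  | acbba => acb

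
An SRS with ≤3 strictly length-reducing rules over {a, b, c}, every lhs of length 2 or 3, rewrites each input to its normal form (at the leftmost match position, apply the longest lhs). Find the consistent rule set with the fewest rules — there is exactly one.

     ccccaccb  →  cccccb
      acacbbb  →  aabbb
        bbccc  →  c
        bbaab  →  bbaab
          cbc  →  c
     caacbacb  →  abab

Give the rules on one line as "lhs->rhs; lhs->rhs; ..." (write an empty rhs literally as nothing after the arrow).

  | ccccaccb => cccccb
  | acacbbb => aacbbb => aabbb
  | bbccc => bcc => c
  | bbaab

ac->a; bc->; ca->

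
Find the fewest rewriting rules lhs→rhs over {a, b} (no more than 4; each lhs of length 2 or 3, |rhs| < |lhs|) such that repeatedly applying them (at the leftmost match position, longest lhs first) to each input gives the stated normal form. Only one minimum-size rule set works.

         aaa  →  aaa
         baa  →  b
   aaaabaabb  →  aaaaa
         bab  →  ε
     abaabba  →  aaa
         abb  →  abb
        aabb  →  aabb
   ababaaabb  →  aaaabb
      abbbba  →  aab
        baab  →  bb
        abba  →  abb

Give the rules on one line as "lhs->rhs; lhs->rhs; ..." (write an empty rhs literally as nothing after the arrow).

ba->b; baa->b; bab->; bbb->a

  | aaa
  | baa => b
  | aaaabaabb => aaaabbb => aaaaa
  | bab => ε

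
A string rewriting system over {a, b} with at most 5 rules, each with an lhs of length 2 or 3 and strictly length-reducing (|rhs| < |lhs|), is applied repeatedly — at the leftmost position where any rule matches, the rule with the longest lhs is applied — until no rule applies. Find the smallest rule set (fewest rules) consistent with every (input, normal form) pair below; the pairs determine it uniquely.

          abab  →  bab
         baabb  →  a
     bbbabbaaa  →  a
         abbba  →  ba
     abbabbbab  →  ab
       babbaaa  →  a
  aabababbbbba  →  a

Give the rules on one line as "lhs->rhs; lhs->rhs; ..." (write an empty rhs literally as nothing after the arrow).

  | abab => bab
  | baabb => baaa => bb => a
  | bbbabbaaa => ababbaaa => babbaaa => baaaa => bba => a
  | abbba => aaba => aba => ba

aaa->b; aba->ba; bb->a; bba->a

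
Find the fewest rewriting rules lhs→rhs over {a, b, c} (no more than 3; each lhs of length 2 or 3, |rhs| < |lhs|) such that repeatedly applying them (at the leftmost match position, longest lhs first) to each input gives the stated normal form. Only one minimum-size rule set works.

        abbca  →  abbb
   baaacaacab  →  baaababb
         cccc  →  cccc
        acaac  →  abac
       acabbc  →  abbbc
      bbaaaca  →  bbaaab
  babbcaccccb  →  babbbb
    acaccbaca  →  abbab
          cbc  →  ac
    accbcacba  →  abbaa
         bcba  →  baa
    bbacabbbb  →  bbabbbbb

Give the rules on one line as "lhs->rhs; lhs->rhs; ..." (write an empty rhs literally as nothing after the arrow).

ca->b; cb->a

  | abbca => abbb
  | baaacaacab => baaabacab => baaababb
  | cccc
  | acaac => abac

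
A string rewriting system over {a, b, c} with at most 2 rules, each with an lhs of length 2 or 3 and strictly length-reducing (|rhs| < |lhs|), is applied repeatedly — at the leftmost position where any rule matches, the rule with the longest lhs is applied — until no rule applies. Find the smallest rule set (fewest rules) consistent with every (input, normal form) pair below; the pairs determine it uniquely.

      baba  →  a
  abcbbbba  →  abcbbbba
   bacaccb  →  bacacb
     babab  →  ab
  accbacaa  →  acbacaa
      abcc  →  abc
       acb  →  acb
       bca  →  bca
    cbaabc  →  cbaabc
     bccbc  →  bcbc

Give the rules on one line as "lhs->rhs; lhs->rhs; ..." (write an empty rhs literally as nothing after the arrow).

bab->; cc->c

  | baba => a
  | abcbbbba
  | bacaccb => bacacb
  | babab => ab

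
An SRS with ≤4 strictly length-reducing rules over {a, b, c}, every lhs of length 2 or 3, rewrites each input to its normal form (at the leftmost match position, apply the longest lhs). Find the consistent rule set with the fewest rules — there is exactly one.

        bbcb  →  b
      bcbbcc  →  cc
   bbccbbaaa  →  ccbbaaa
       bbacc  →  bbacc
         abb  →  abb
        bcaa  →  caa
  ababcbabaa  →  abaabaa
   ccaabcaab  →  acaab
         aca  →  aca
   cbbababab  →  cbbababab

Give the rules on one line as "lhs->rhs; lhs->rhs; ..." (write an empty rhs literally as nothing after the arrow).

bc->c; bcb->; cca->

  | bbcb => b
  | bcbbcc => bcc => cc
  | bbccbbaaa => bccbbaaa => ccbbaaa
  | bbacc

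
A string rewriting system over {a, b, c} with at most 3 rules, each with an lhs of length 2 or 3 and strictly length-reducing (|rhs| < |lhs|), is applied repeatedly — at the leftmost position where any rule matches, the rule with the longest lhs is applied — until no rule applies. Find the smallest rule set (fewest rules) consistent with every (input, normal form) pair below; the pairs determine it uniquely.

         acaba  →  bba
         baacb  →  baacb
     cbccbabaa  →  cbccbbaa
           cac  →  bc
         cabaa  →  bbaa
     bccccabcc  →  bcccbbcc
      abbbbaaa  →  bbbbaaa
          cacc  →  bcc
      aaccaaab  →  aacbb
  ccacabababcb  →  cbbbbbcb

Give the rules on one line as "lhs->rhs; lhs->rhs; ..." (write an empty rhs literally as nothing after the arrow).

ab->b; ca->b

  | acaba => abba => bba
  | baacb
  | cbccbabaa => cbccbbaa
  | cac => bc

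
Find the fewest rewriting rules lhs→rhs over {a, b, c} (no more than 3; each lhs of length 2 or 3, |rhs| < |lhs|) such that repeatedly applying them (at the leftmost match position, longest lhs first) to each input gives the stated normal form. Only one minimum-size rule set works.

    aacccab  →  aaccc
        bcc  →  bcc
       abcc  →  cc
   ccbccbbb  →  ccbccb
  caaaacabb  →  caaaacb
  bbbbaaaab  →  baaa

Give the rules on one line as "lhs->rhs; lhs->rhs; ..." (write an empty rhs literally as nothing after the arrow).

ab->; bb->b

  | aacccab => aaccc
  | bcc
  | abcc => cc
  | ccbccbbb => ccbccbb => ccbccb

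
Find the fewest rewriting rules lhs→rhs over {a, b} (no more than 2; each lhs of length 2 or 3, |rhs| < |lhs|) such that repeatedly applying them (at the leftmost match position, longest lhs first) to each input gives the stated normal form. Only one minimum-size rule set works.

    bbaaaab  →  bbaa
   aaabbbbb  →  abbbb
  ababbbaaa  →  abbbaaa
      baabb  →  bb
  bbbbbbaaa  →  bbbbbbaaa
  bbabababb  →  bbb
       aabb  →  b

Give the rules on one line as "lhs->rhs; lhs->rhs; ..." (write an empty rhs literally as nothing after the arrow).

aab->; bab->b

  | bbaaaab => bbaa
  | aaabbbbb => abbbb
  | ababbbaaa => abbbaaa
  | baabb => bb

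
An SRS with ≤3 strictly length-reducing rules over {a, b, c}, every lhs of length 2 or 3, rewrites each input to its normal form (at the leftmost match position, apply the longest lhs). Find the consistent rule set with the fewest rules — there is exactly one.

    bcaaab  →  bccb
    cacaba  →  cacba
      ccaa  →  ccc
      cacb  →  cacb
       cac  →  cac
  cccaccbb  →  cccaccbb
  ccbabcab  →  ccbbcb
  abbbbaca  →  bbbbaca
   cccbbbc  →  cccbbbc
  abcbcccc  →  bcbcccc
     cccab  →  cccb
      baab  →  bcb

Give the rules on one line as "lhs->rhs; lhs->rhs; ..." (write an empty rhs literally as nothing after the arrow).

aa->c; ab->b

  | bcaaab => bccab => bccb
  | cacaba => cacba
  | ccaa => ccc
  | cacb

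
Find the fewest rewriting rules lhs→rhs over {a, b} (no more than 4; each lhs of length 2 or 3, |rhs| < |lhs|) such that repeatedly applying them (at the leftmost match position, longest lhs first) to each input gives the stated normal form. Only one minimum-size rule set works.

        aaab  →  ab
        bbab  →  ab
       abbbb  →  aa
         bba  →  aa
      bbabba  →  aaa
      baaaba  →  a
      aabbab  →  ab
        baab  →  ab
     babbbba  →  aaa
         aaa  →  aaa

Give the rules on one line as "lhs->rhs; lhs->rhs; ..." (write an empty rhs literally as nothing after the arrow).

aab->ab; ba->; bb->a

  | aaab => aab => ab
  | bbab => aab => ab
  | abbbb => aabb => abb => aa
  | bba => aa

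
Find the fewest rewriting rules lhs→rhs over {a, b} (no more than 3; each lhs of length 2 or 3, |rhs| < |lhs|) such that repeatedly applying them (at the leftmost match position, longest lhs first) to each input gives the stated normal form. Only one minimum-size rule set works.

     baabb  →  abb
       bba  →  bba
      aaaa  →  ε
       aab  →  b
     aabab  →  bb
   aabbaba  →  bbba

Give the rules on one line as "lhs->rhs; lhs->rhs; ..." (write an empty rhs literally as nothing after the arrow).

aa->; baa->a; bab->bb

  | baabb => abb
  | bba
  | aaaa => aa => ε
  | aab => b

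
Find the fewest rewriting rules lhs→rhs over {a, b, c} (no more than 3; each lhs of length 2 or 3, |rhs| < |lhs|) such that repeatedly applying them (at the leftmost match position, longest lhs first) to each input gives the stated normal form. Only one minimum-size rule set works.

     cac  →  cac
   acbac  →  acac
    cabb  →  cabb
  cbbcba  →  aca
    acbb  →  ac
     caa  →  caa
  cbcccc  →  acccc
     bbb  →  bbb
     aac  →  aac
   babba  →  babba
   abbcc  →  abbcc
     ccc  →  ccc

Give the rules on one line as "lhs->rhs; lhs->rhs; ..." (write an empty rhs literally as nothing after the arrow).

  | cac
  | acbac => acac
  | cabb
  | cbbcba => cbcba => acba => aca

cb->c; cbc->ac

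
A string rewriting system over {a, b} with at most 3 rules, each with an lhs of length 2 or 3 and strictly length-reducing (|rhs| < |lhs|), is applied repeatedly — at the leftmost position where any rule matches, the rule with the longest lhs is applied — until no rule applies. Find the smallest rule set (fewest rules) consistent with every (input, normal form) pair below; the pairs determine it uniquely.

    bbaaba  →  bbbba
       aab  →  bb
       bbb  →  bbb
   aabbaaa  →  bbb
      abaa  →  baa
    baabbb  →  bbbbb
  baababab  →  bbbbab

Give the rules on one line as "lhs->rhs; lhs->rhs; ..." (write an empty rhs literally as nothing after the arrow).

aaa->; aab->bb; aba->ba

  | bbaaba => bbbba
  | aab => bb
  | bbb
  | aabbaaa => bbbaaa => bbb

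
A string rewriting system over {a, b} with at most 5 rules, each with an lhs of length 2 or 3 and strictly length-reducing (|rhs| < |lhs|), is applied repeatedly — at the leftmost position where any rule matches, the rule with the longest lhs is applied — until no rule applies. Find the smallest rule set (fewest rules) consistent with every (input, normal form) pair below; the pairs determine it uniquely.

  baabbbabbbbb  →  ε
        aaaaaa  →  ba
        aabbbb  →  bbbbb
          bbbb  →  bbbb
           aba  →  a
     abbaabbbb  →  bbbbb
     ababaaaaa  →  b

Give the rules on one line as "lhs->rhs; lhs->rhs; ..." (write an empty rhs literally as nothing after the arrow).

aa->b; ab->; abb->ab; baa->a

  | baabbbabbbbb => abbbabbbbb => abbabbbbb => ababbbbb => abbbbb => abbbb => abbb => abb => ab => ε
  | aaaaaa => baaaa => aaa => ba
  | aabbbb => bbbbb
  | bbbb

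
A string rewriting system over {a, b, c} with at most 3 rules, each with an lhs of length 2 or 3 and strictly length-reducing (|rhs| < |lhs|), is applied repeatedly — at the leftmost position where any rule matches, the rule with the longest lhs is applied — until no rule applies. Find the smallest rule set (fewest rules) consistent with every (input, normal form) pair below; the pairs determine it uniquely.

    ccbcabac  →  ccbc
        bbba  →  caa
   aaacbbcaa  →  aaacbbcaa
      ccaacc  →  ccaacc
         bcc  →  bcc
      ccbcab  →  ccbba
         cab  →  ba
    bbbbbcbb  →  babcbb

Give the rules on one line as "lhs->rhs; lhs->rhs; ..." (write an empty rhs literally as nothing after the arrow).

  | ccbcabac => ccbbaac => ccbc
  | bbba => caa
  | aaacbbcaa
  | ccaacc

baa->; bbb->ca; cab->ba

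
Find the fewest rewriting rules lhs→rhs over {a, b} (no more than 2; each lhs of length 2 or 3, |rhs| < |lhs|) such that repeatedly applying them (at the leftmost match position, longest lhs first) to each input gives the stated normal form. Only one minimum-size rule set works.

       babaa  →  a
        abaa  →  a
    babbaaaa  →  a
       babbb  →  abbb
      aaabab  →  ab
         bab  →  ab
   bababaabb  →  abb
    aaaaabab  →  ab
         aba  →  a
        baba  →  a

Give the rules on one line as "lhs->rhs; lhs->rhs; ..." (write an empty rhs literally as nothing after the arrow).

aa->a; ba->a

  | babaa => abaa => aaa => aa => a
  | abaa => aaa => aa => a
  | babbaaaa => abbaaaa => abaaaa => aaaaa => aaaa => aaa => aa => a
  | babbb => abbb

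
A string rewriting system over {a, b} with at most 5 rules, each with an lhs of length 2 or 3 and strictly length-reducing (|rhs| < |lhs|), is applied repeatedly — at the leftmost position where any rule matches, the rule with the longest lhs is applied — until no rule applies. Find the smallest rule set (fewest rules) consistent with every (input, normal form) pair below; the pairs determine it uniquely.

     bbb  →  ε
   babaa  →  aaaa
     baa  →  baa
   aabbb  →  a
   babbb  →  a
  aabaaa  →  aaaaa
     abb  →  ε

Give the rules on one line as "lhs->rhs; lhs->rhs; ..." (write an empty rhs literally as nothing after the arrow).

ab->a; abb->; bab->aa; bbb->

  | bbb => ε
  | babaa => aaaa
  | baa
  | aabbb => ab => a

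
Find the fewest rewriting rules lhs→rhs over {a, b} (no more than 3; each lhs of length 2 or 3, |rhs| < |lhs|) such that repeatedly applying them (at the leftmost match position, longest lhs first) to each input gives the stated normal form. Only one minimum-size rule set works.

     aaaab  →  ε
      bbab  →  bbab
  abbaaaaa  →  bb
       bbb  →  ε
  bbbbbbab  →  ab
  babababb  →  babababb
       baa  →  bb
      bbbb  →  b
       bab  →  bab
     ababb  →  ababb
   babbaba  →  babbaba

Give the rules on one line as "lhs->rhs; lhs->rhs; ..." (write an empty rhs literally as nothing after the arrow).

  | aaaab => baab => bbb => ε
  | bbab
  | abbaaaaa => abbbaaa => aaaa => baa => bb
  | bbb => ε

aa->b; bbb->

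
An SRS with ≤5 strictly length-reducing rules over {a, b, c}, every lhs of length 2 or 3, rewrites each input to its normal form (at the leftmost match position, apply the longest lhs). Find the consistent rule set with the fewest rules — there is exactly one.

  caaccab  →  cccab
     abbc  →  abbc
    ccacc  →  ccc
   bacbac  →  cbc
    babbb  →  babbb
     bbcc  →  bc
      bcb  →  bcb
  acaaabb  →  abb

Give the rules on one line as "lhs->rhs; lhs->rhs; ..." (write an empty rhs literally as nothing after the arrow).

aa->; ac->; bba->cb; bcc->c

  | caaccab => cccab
  | abbc
  | ccacc => ccc
  | bacbac => bbac => cbc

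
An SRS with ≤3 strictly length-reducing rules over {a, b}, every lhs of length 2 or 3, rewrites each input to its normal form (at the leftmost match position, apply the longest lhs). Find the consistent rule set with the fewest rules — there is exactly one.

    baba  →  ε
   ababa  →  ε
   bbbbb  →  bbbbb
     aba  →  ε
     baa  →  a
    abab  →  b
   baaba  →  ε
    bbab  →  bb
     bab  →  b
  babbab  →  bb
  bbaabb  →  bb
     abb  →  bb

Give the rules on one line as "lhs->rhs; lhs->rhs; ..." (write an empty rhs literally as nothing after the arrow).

ab->b; ba->

  | baba => ba => ε
  | ababa => baba => ba => ε
  | bbbbb
  | aba => ba => ε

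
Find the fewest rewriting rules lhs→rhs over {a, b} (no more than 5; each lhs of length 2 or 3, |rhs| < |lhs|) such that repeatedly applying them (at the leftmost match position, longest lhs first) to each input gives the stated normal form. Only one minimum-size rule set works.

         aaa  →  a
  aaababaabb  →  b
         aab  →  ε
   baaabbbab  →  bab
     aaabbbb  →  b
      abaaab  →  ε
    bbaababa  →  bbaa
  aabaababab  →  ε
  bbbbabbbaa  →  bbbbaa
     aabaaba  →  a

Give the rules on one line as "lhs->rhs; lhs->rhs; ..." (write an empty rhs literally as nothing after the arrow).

  | aaa => a
  | aaababaabb => ababaabb => aabaabb => aabb => b
  | aab => ε
  | baaabbbab => babbbab => baabab => bab

aaa->a; aab->; aba->aa; abb->aa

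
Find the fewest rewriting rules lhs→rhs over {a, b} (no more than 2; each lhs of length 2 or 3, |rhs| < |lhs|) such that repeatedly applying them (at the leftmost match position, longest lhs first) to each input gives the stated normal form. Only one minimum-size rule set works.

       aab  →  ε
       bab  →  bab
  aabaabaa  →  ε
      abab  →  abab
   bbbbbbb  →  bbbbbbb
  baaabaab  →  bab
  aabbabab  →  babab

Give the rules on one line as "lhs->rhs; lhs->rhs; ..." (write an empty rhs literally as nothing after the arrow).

aa->; aab->

  | aab => ε
  | bab
  | aabaabaa => aabaa => aa => ε
  | abab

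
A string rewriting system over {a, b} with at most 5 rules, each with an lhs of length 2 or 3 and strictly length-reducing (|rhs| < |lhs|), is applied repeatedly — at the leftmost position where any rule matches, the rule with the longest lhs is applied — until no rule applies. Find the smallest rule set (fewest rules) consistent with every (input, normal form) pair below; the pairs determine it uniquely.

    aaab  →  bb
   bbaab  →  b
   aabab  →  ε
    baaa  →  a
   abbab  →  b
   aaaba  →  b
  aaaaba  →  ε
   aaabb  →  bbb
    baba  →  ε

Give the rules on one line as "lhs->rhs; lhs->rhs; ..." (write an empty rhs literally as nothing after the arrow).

aa->a; aaa->b; ab->; ba->

  | aaab => bb
  | bbaab => bab => b
  | aabab => abab => ab => ε
  | baaa => aa => a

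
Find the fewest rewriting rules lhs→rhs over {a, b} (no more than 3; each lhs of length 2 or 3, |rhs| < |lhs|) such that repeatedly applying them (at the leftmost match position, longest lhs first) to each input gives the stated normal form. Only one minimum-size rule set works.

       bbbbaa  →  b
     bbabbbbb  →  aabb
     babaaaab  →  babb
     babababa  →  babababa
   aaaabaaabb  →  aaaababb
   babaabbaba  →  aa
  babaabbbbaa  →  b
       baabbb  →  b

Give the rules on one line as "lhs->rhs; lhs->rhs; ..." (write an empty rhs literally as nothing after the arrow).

baa->b; bba->aa; bbb->

  | bbbbaa => baa => b
  | bbabbbbb => aabbbbb => aabb
  | babaaaab => babaab => babb
  | babababa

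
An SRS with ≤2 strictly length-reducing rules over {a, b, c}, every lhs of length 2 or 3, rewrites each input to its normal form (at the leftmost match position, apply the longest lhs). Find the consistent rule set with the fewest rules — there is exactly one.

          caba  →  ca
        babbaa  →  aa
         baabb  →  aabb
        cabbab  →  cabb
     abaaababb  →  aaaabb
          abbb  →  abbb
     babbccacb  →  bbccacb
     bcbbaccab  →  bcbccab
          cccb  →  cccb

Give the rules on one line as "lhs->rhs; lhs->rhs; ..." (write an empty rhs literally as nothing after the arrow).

ba->; baa->aa

  | caba => ca
  | babbaa => bbaa => baa => aa
  | baabb => aabb
  | cabbab => cabb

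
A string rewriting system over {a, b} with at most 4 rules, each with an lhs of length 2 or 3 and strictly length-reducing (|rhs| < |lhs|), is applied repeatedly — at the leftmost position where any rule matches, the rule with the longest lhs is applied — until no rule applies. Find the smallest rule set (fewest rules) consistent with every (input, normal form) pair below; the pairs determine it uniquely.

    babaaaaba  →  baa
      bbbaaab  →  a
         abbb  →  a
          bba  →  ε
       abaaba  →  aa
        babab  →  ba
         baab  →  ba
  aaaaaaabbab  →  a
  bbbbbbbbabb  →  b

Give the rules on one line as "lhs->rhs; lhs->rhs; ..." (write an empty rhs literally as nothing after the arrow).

aab->ab; ab->a; bb->b; bba->

  | babaaaaba => baaaaaba => baaaaba => baaaba => baaba => baba => baa
  | bbbaaab => bbaaab => aab => ab => a
  | abbb => abb => ab => a
  | bba => ε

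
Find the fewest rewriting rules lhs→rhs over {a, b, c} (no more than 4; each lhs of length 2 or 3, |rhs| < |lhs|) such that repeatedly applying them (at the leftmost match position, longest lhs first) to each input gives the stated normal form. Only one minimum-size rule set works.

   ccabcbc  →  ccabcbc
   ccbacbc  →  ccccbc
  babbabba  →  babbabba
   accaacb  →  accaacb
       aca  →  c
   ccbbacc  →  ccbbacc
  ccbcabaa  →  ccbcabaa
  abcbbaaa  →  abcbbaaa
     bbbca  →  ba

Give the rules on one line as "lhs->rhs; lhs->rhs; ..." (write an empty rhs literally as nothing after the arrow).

  | ccabcbc
  | ccbacbc => ccccbc
  | babbabba
  | accaacb

aca->c; bbc->; cba->cc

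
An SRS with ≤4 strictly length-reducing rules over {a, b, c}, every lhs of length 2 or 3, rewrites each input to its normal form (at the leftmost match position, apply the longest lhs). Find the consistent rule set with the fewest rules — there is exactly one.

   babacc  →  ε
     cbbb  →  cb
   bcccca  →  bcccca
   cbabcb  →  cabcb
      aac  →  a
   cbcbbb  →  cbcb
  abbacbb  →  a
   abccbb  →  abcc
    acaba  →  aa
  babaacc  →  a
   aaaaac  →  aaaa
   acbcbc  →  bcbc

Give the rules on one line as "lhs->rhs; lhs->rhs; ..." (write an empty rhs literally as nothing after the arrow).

ac->; ba->a; bb->

  | babacc => abacc => aacc => ac => ε
  | cbbb => cb
  | bcccca
  | cbabcb => cabcb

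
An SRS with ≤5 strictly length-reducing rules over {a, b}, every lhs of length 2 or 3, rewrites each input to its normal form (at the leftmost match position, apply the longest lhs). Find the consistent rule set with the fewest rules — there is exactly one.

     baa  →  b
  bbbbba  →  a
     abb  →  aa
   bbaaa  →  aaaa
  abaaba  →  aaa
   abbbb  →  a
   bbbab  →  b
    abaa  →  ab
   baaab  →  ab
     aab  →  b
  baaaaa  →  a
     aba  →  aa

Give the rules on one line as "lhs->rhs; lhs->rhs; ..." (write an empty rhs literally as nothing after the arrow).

  | baa => b
  | bbbbba => abbba => aaba => ba => a
  | abb => aa
  | bbaaa => aaaa

aab->b; ba->a; baa->b; bb->a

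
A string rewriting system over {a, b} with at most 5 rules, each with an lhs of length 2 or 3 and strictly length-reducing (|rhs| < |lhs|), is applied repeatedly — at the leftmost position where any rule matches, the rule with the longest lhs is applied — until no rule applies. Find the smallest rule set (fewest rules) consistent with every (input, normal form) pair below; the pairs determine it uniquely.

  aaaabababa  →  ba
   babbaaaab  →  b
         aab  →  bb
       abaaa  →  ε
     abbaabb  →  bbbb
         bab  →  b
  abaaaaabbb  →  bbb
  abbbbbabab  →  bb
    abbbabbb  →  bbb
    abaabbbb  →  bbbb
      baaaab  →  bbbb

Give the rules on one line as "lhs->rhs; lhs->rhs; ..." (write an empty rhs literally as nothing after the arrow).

aab->bb; ab->; aba->ab; bba->

  | aaaabababa => aabbababa => bbbababa => bbaba => ba
  | babbaaaab => bbaaaab => aaab => abb => b
  | aab => bb
  | abaaa => abaa => aba => ab => ε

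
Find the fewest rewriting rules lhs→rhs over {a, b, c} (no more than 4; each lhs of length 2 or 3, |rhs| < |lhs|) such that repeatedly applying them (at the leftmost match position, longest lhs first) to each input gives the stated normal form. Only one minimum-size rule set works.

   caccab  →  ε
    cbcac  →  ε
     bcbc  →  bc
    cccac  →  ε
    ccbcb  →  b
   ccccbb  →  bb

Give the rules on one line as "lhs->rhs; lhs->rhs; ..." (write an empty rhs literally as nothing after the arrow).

ca->c; cb->; cc->

  | caccab => cccab => cab => cb => ε
  | cbcac => cac => cc => ε
  | bcbc => bc
  | cccac => cac => cc => ε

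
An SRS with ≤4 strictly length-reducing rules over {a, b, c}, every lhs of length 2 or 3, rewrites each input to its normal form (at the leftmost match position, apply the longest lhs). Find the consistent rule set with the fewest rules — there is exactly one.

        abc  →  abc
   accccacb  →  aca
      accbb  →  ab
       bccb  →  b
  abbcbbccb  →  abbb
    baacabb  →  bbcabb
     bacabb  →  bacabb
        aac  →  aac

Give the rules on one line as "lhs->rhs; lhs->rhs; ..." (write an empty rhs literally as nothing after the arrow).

  | abc
  | accccacb => acccacb => accacb => acacb => aca
  | accbb => acbb => ab
  | bccb => bcb => b

baa->bb; cb->; cc->c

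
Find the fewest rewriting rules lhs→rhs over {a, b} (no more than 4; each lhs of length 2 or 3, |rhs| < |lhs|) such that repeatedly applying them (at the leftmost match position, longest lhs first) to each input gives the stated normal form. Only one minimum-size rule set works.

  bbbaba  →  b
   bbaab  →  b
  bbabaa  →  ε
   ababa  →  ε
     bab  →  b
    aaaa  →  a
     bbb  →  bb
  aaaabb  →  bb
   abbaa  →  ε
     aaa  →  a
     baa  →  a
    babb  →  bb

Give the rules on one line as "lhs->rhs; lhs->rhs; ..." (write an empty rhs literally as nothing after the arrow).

  | bbbaba => bbaba => bba => b
  | bbaab => bab => b
  | bbabaa => bbaa => ba => ε
  | ababa => baba => ba => ε

aa->a; ab->b; ba->; bbb->bb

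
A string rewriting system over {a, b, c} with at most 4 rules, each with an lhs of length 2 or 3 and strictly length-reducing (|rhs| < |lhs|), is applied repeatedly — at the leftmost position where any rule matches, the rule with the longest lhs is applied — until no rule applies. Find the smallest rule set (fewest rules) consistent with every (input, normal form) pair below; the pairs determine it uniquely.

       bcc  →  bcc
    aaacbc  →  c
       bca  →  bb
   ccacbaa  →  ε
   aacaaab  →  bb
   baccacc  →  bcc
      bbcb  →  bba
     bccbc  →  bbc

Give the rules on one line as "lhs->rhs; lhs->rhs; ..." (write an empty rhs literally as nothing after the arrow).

aa->; ca->b; cb->a

  | bcc
  | aaacbc => acbc => aac => c
  | bca => bb
  | ccacbaa => cbcbaa => acbaa => aaaa => aa => ε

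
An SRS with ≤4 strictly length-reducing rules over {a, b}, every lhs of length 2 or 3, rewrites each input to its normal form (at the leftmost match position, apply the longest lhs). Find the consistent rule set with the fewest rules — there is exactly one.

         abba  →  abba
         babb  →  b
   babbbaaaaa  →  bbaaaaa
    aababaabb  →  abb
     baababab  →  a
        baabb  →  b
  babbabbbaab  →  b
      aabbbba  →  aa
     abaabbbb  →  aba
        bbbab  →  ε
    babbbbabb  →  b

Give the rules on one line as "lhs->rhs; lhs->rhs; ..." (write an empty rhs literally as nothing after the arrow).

  | abba
  | babb => b
  | babbbaaaaa => bbaaaaa
  | aababaabb => ababaabb => aaabb => aabb => abb

aab->ab; bab->; bbb->ba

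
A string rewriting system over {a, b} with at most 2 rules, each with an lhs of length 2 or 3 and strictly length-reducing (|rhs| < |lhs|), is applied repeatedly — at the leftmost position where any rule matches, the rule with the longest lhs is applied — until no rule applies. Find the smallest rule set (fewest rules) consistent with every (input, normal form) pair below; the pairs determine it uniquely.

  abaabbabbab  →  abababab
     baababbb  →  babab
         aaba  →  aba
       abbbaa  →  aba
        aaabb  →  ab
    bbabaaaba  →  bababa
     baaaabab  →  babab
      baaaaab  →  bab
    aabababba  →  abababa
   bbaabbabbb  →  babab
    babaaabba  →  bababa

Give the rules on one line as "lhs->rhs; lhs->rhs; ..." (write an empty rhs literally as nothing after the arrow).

aa->a; bb->b

  | abaabbabbab => ababbabbab => abababbab => abababab
  | baababbb => bababbb => bababb => babab
  | aaba => aba
  | abbbaa => abbaa => abaa => aba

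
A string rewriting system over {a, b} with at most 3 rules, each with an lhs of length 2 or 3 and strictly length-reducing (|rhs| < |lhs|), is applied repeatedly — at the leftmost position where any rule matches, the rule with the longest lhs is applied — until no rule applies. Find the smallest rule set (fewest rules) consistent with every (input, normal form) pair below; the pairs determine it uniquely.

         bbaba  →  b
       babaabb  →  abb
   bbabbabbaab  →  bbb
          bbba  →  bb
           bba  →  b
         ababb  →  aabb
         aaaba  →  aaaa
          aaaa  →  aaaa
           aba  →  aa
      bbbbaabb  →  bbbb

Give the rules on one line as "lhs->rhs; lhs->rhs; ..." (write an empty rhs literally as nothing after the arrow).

  | bbaba => bba => b
  | babaabb => baabb => abb
  | bbabbabbaab => bbbabbaab => bbbbaab => bbbab => bbb
  | bbba => bb

aba->aa; ba->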